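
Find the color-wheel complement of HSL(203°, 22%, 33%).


Complement = opposite side of color wheel = hue + 180°
H' = (203 + 180) mod 360 = 23°
S and L unchanged.
= HSL(23°, 22%, 33%)


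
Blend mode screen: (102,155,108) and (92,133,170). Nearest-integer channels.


Screen: C = 255 - (255-A)×(255-B)/255, rounded to nearest integer
R: 255 - (255-102)×(255-92)/255 = 255 - 24939/255 ≈ 255 - 97.800 = 157.200 → 157
G: 255 - (255-155)×(255-133)/255 = 255 - 12200/255 ≈ 255 - 47.843 = 207.157 → 207
B: 255 - (255-108)×(255-170)/255 = 255 - 12495/255 ≈ 255 - 49.000 = 206.000 → 206
= RGB(157, 207, 206)


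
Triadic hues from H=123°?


Triadic: equally spaced at 120° intervals
H1 = 123°
H2 = (123 + 120) mod 360 = 243°
H3 = (123 + 240) mod 360 = 3°
Triadic = 123°, 243°, 3°


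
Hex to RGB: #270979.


27 → 39 (R)
09 → 9 (G)
79 → 121 (B)
= RGB(39, 9, 121)


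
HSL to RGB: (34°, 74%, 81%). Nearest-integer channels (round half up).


H=34°, S=0.74, L=0.81
C = (1-|2L-1|)×S = (1-|0.62|)×0.74 = 0.2812
H' = H/60 = 34/60 ≈ 0.5667; X = C×(1-|H' mod 2 - 1|) ≈ 0.1593
m = L - C/2 = 0.81 - 0.1406 = 0.6694
Sector ⌊H'⌋ = 0 → (R',G',B') = (0.2812, ≈0.1593, 0.0)
RGB = ((R'+m)×255, (G'+m)×255, (B'+m)×255) = (242.403, 211.3304, 170.697)
Round half up → RGB(242, 211, 171)


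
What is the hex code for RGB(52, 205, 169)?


R = 52 → 34 (hex)
G = 205 → CD (hex)
B = 169 → A9 (hex)
Hex = #34CDA9


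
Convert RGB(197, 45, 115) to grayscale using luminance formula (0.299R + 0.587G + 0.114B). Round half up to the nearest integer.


Gray = 0.299×R + 0.587×G + 0.114×B
Gray = 0.299×197 + 0.587×45 + 0.114×115
Gray = 58.903 + 26.415 + 13.110
Gray = 98.428 → round half up → 98
Gray = 98


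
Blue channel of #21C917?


Color: #21C917
R = 21 = 33
G = C9 = 201
B = 17 = 23
Blue = 23


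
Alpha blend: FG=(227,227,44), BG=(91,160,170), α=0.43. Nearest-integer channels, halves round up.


C = α×F + (1-α)×B, with 1-α = 0.57
R: 0.43×227 + 0.57×91 = 97.61 + 51.87 = 149.48 → 149
G: 0.43×227 + 0.57×160 = 97.61 + 91.20 = 188.81 → 189
B: 0.43×44 + 0.57×170 = 18.92 + 96.90 = 115.82 → 116
= RGB(149, 189, 116)


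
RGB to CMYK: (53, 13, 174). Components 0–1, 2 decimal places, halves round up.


R'=53/255≈0.2078, G'=13/255≈0.0510, B'=174/255≈0.6824
K = 1 - max(R',G',B') = 1 - 174/255 = 81/255 = 0.31764… → 0.32
(1-R'-K)/(1-K) simplifies to (max-R)/max with max = 174:
C = (174-53)/174 = 121/174 = 0.69540… → 0.70
M = (174-13)/174 = 161/174 = 0.92528… → 0.93
Y = (174-174)/174 = 0/174 = 0 → 0.00
= CMYK(0.70, 0.93, 0.00, 0.32)


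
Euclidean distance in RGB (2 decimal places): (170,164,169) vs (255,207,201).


d = √[(R₁-R₂)² + (G₁-G₂)² + (B₁-B₂)²]
d = √[(170-255)² + (164-207)² + (169-201)²]
d = √[7225 + 1849 + 1024]
d = √10098
d ≈ 100.49


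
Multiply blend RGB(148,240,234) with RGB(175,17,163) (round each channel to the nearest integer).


Multiply: C = A×B/255, rounded to nearest integer
R: 148×175/255 = 25900/255 ≈ 101.569 → 102
G: 240×17/255 = 4080/255 ≈ 16.000 → 16
B: 234×163/255 = 38142/255 ≈ 149.576 → 150
= RGB(102, 16, 150)


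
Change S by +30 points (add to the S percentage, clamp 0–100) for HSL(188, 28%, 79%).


Original S = 28%
Adjustment = +30 percentage points
New S = 28 + (30) = 58
Clamp to [0, 100] → 58
= HSL(188°, 58%, 79%)


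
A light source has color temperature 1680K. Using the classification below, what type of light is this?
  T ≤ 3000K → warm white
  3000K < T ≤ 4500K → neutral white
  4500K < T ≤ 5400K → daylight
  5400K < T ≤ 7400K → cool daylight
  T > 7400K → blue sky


Temperature: 1680K
1680K ≤ 3000K → warm white
Classification: warm white


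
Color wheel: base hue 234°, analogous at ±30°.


Base hue: 234°
Left analog: (234 - 30) mod 360 = 204°
Right analog: (234 + 30) mod 360 = 264°
Analogous hues = 204° and 264°


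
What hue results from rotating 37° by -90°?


New hue = (H + rotation) mod 360
New hue = (37 -90) mod 360
= -53 mod 360
= 307°


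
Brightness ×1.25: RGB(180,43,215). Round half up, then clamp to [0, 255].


Multiply each channel by 1.25, round half up, clamp to [0, 255]
R: 180×1.25 = 225
G: 43×1.25 = 53.75 → round → 54
B: 215×1.25 = 268.75 → round → 269 → clamp → 255
= RGB(225, 54, 255)


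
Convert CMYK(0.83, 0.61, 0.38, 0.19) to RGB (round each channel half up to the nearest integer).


R = 255 × (1-C) × (1-K) = 255 × 0.17 × 0.81 = 35.1135 → 35
G = 255 × (1-M) × (1-K) = 255 × 0.39 × 0.81 = 80.5545 → 81
B = 255 × (1-Y) × (1-K) = 255 × 0.62 × 0.81 = 128.061 → 128
= RGB(35, 81, 128)


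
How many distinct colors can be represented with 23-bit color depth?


Colors = 2^bits = 2^23
= 8,388,608 colors


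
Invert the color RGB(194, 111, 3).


Invert: (255-R, 255-G, 255-B)
R: 255-194 = 61
G: 255-111 = 144
B: 255-3 = 252
= RGB(61, 144, 252)


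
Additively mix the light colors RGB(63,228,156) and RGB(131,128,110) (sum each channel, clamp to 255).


Additive: each channel = min(255, C₁+C₂)
R: 63+131 = 194 → 194
G: 228+128 = 356 → 255
B: 156+110 = 266 → 255
= RGB(194, 255, 255)


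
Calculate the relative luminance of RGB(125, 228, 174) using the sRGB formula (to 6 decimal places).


Linearize each channel (sRGB transfer function): c = v/255; c_lin = c/12.92 if c ≤ 0.04045, else ((c+0.055)/1.055)^2.4
  R: 125/255 ≈ 0.490196 > 0.04045 → ((0.490196+0.055)/1.055)^2.4 ≈ 0.205079
  G: 228/255 ≈ 0.894118 > 0.04045 → ((0.894118+0.055)/1.055)^2.4 ≈ 0.775822
  B: 174/255 ≈ 0.682353 > 0.04045 → ((0.682353+0.055)/1.055)^2.4 ≈ 0.423268
R_lin = 0.205079, G_lin = 0.775822, B_lin = 0.423268
L = 0.2126×R + 0.7152×G + 0.0722×B
L = 0.2126×0.205079 + 0.7152×0.775822 + 0.0722×0.423268
L ≈ 0.629028


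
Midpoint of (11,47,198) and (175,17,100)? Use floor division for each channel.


Midpoint: each channel = ⌊(C₁+C₂)/2⌋
R: ⌊(11+175)/2⌋ = 93
G: ⌊(47+17)/2⌋ = 32
B: ⌊(198+100)/2⌋ = 149
= RGB(93, 32, 149)


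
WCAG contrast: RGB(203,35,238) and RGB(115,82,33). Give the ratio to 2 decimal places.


Linearize each sRGB channel c=v/255: c/12.92 if c ≤ 0.04045 else ((c+0.055)/1.055)^2.4
L = 0.2126×R_lin + 0.7152×G_lin + 0.0722×B_lin
Color 1 (203,35,238):
  R=203: 203/255≈0.7961 > 0.04045 → ((0.7961+0.055)/1.055)^2.4 ≈ 0.59720
  G=35: 35/255≈0.1373 > 0.04045 → ((0.1373+0.055)/1.055)^2.4 ≈ 0.01681
  B=238: 238/255≈0.9333 > 0.04045 → ((0.9333+0.055)/1.055)^2.4 ≈ 0.85499
  L1 = 0.2126×0.59720 + 0.7152×0.01681 + 0.0722×0.85499 ≈ 0.20072
Color 2 (115,82,33):
  R=115: 115/255≈0.4510 > 0.04045 → ((0.4510+0.055)/1.055)^2.4 ≈ 0.17144
  G=82: 82/255≈0.3216 > 0.04045 → ((0.3216+0.055)/1.055)^2.4 ≈ 0.08438
  B=33: 33/255≈0.1294 > 0.04045 → ((0.1294+0.055)/1.055)^2.4 ≈ 0.01521
  L2 = 0.2126×0.17144 + 0.7152×0.08438 + 0.0722×0.01521 ≈ 0.09789
Lighter = 0.20072, Darker = 0.09789
Ratio = (L_lighter + 0.05) / (L_darker + 0.05)
Ratio = (0.20072 + 0.05) / (0.09789 + 0.05) = 0.25072 / 0.14789 ≈ 1.6953
Ratio ≈ 1.70:1


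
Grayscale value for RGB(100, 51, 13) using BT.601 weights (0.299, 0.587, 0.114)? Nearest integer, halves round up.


Gray = 0.299×R + 0.587×G + 0.114×B
Gray = 0.299×100 + 0.587×51 + 0.114×13
Gray = 29.900 + 29.937 + 1.482
Gray = 61.319 → round half up → 61
Gray = 61


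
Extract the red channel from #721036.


Color: #721036
R = 72 = 114
G = 10 = 16
B = 36 = 54
Red = 114


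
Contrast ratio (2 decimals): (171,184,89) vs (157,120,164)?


Linearize each sRGB channel c=v/255: c/12.92 if c ≤ 0.04045 else ((c+0.055)/1.055)^2.4
L = 0.2126×R_lin + 0.7152×G_lin + 0.0722×B_lin
Color 1 (171,184,89):
  R=171: 171/255≈0.6706 > 0.04045 → ((0.6706+0.055)/1.055)^2.4 ≈ 0.40724
  G=184: 184/255≈0.7216 > 0.04045 → ((0.7216+0.055)/1.055)^2.4 ≈ 0.47932
  B=89: 89/255≈0.3490 > 0.04045 → ((0.3490+0.055)/1.055)^2.4 ≈ 0.09990
  L1 = 0.2126×0.40724 + 0.7152×0.47932 + 0.0722×0.09990 ≈ 0.43660
Color 2 (157,120,164):
  R=157: 157/255≈0.6157 > 0.04045 → ((0.6157+0.055)/1.055)^2.4 ≈ 0.33716
  G=120: 120/255≈0.4706 > 0.04045 → ((0.4706+0.055)/1.055)^2.4 ≈ 0.18782
  B=164: 164/255≈0.6431 > 0.04045 → ((0.6431+0.055)/1.055)^2.4 ≈ 0.37124
  L2 = 0.2126×0.33716 + 0.7152×0.18782 + 0.0722×0.37124 ≈ 0.23281
Lighter = 0.43660, Darker = 0.23281
Ratio = (L_lighter + 0.05) / (L_darker + 0.05)
Ratio = (0.43660 + 0.05) / (0.23281 + 0.05) = 0.48660 / 0.28281 ≈ 1.7206
Ratio ≈ 1.72:1


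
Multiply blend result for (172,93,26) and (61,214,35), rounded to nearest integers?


Multiply: C = A×B/255, rounded to nearest integer
R: 172×61/255 = 10492/255 ≈ 41.145 → 41
G: 93×214/255 = 19902/255 ≈ 78.047 → 78
B: 26×35/255 = 910/255 ≈ 3.569 → 4
= RGB(41, 78, 4)


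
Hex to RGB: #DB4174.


DB → 219 (R)
41 → 65 (G)
74 → 116 (B)
= RGB(219, 65, 116)


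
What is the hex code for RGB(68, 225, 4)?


R = 68 → 44 (hex)
G = 225 → E1 (hex)
B = 4 → 04 (hex)
Hex = #44E104


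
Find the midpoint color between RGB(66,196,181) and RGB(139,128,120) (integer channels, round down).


Midpoint: each channel = ⌊(C₁+C₂)/2⌋
R: ⌊(66+139)/2⌋ = 102
G: ⌊(196+128)/2⌋ = 162
B: ⌊(181+120)/2⌋ = 150
= RGB(102, 162, 150)


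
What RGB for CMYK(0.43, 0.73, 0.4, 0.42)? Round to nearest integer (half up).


R = 255 × (1-C) × (1-K) = 255 × 0.57 × 0.58 = 84.303 → 84
G = 255 × (1-M) × (1-K) = 255 × 0.27 × 0.58 = 39.933 → 40
B = 255 × (1-Y) × (1-K) = 255 × 0.60 × 0.58 = 88.74 → 89
= RGB(84, 40, 89)


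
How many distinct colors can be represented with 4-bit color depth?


Colors = 2^bits = 2^4
= 16 colors


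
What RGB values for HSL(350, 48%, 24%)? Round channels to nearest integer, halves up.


H=350°, S=0.48, L=0.24
C = (1-|2L-1|)×S = (1-|-0.52|)×0.48 = 0.2304
H' = H/60 = 350/60 ≈ 5.8333; X = C×(1-|H' mod 2 - 1|) = 0.0384
m = L - C/2 = 0.24 - 0.1152 = 0.1248
Sector ⌊H'⌋ = 5 → (R',G',B') = (0.2304, 0.0, 0.0384)
RGB = ((R'+m)×255, (G'+m)×255, (B'+m)×255) = (90.576, 31.824, 41.616)
Round half up → RGB(91, 32, 42)


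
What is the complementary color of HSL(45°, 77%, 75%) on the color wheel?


Complement = opposite side of color wheel = hue + 180°
H' = (45 + 180) mod 360 = 225°
S and L unchanged.
= HSL(225°, 77%, 75%)


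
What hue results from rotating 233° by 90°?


New hue = (H + rotation) mod 360
New hue = (233 + 90) mod 360
= 323 mod 360
= 323°


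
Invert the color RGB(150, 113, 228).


Invert: (255-R, 255-G, 255-B)
R: 255-150 = 105
G: 255-113 = 142
B: 255-228 = 27
= RGB(105, 142, 27)


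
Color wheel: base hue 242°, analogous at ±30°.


Base hue: 242°
Left analog: (242 - 30) mod 360 = 212°
Right analog: (242 + 30) mod 360 = 272°
Analogous hues = 212° and 272°


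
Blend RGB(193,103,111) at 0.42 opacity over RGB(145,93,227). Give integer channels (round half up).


C = α×F + (1-α)×B, with 1-α = 0.58
R: 0.42×193 + 0.58×145 = 81.06 + 84.10 = 165.16 → 165
G: 0.42×103 + 0.58×93 = 43.26 + 53.94 = 97.20 → 97
B: 0.42×111 + 0.58×227 = 46.62 + 131.66 = 178.28 → 178
= RGB(165, 97, 178)


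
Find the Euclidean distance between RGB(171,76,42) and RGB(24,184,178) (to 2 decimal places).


d = √[(R₁-R₂)² + (G₁-G₂)² + (B₁-B₂)²]
d = √[(171-24)² + (76-184)² + (42-178)²]
d = √[21609 + 11664 + 18496]
d = √51769
d ≈ 227.53


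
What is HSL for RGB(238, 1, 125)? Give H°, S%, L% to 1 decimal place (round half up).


Normalize: R'=238/255≈0.9333, G'=1/255≈0.0039, B'=125/255≈0.4902
Max=238/255, Min=1/255, Δ=Max-Min=237/255
L = (Max+Min)/2 = (238+1)/510 = 239/510 = 0.46862… → L = 46.9%
L ≤ 0.5 → S = Δ/(Max+Min) = 237/(238+1) = 237/239 = 0.99163… → S = 99.2%
(the 1/255 factors cancel in S and H, so raw channel differences can be used)
Max is R' → H = 60 × (((G-B)/Δ) mod 6) = 60 × (((1-125)/237) mod 6)
  (-124)/237 = -0.5232…; negative, so add 6 → 5.4767…
  H = 60 × 5.4767… = 328.607…° → H = 328.6°
= HSL(328.6°, 99.2%, 46.9%)


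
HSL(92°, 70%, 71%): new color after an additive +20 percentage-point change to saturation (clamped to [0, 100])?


Original S = 70%
Adjustment = +20 percentage points
New S = 70 + (20) = 90
Clamp to [0, 100] → 90
= HSL(92°, 90%, 71%)


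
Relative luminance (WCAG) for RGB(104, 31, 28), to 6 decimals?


Linearize each channel (sRGB transfer function): c = v/255; c_lin = c/12.92 if c ≤ 0.04045, else ((c+0.055)/1.055)^2.4
  R: 104/255 ≈ 0.407843 > 0.04045 → ((0.407843+0.055)/1.055)^2.4 ≈ 0.138432
  G: 31/255 ≈ 0.121569 > 0.04045 → ((0.121569+0.055)/1.055)^2.4 ≈ 0.013702
  B: 28/255 ≈ 0.109804 > 0.04045 → ((0.109804+0.055)/1.055)^2.4 ≈ 0.011612
R_lin = 0.138432, G_lin = 0.013702, B_lin = 0.011612
L = 0.2126×R + 0.7152×G + 0.0722×B
L = 0.2126×0.138432 + 0.7152×0.013702 + 0.0722×0.011612
L ≈ 0.040069


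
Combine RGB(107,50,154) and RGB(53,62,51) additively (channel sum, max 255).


Additive: each channel = min(255, C₁+C₂)
R: 107+53 = 160 → 160
G: 50+62 = 112 → 112
B: 154+51 = 205 → 205
= RGB(160, 112, 205)


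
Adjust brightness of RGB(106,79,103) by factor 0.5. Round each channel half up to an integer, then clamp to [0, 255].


Multiply each channel by 0.5, round half up, clamp to [0, 255]
R: 106×0.5 = 53
G: 79×0.5 = 39.5 → round → 40
B: 103×0.5 = 51.5 → round → 52
= RGB(53, 40, 52)


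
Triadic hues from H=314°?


Triadic: equally spaced at 120° intervals
H1 = 314°
H2 = (314 + 120) mod 360 = 74°
H3 = (314 + 240) mod 360 = 194°
Triadic = 314°, 74°, 194°


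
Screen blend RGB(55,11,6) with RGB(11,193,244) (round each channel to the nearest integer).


Screen: C = 255 - (255-A)×(255-B)/255, rounded to nearest integer
R: 255 - (255-55)×(255-11)/255 = 255 - 48800/255 ≈ 255 - 191.373 = 63.627 → 64
G: 255 - (255-11)×(255-193)/255 = 255 - 15128/255 ≈ 255 - 59.325 = 195.675 → 196
B: 255 - (255-6)×(255-244)/255 = 255 - 2739/255 ≈ 255 - 10.741 = 244.259 → 244
= RGB(64, 196, 244)


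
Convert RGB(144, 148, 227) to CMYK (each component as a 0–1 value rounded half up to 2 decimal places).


R'=144/255≈0.5647, G'=148/255≈0.5804, B'=227/255≈0.8902
K = 1 - max(R',G',B') = 1 - 227/255 = 28/255 = 0.10980… → 0.11
(1-R'-K)/(1-K) simplifies to (max-R)/max with max = 227:
C = (227-144)/227 = 83/227 = 0.36563… → 0.37
M = (227-148)/227 = 79/227 = 0.34801… → 0.35
Y = (227-227)/227 = 0/227 = 0 → 0.00
= CMYK(0.37, 0.35, 0.00, 0.11)


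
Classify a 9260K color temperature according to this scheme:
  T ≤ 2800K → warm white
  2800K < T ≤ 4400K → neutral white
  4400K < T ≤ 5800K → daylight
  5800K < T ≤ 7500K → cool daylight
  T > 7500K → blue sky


Temperature: 9260K
9260K > 7500K → blue sky
Classification: blue sky


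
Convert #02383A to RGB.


02 → 2 (R)
38 → 56 (G)
3A → 58 (B)
= RGB(2, 56, 58)


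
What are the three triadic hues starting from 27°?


Triadic: equally spaced at 120° intervals
H1 = 27°
H2 = (27 + 120) mod 360 = 147°
H3 = (27 + 240) mod 360 = 267°
Triadic = 27°, 147°, 267°


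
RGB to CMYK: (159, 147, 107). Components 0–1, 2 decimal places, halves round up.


R'=159/255≈0.6235, G'=147/255≈0.5765, B'=107/255≈0.4196
K = 1 - max(R',G',B') = 1 - 159/255 = 96/255 = 0.37647… → 0.38
(1-R'-K)/(1-K) simplifies to (max-R)/max with max = 159:
C = (159-159)/159 = 0/159 = 0 → 0.00
M = (159-147)/159 = 12/159 = 0.07547… → 0.08
Y = (159-107)/159 = 52/159 = 0.32704… → 0.33
= CMYK(0.00, 0.08, 0.33, 0.38)


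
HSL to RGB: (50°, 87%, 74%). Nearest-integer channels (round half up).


H=50°, S=0.87, L=0.74
C = (1-|2L-1|)×S = (1-|0.48|)×0.87 = 0.4524
H' = H/60 = 50/60 ≈ 0.8333; X = C×(1-|H' mod 2 - 1|) = 0.377
m = L - C/2 = 0.74 - 0.2262 = 0.5138
Sector ⌊H'⌋ = 0 → (R',G',B') = (0.4524, 0.377, 0.0)
RGB = ((R'+m)×255, (G'+m)×255, (B'+m)×255) = (246.381, 227.154, 131.019)
Round half up → RGB(246, 227, 131)


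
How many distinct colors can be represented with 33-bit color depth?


Colors = 2^bits = 2^33
= 8,589,934,592 colors


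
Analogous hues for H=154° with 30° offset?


Base hue: 154°
Left analog: (154 - 30) mod 360 = 124°
Right analog: (154 + 30) mod 360 = 184°
Analogous hues = 124° and 184°


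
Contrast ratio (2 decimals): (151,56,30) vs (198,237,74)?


Linearize each sRGB channel c=v/255: c/12.92 if c ≤ 0.04045 else ((c+0.055)/1.055)^2.4
L = 0.2126×R_lin + 0.7152×G_lin + 0.0722×B_lin
Color 1 (151,56,30):
  R=151: 151/255≈0.5922 > 0.04045 → ((0.5922+0.055)/1.055)^2.4 ≈ 0.30947
  G=56: 56/255≈0.2196 > 0.04045 → ((0.2196+0.055)/1.055)^2.4 ≈ 0.03955
  B=30: 30/255≈0.1176 > 0.04045 → ((0.1176+0.055)/1.055)^2.4 ≈ 0.01298
  L1 = 0.2126×0.30947 + 0.7152×0.03955 + 0.0722×0.01298 ≈ 0.09501
Color 2 (198,237,74):
  R=198: 198/255≈0.7765 > 0.04045 → ((0.7765+0.055)/1.055)^2.4 ≈ 0.56471
  G=237: 237/255≈0.9294 > 0.04045 → ((0.9294+0.055)/1.055)^2.4 ≈ 0.84687
  B=74: 74/255≈0.2902 > 0.04045 → ((0.2902+0.055)/1.055)^2.4 ≈ 0.06848
  L2 = 0.2126×0.56471 + 0.7152×0.84687 + 0.0722×0.06848 ≈ 0.73069
Lighter = 0.73069, Darker = 0.09501
Ratio = (L_lighter + 0.05) / (L_darker + 0.05)
Ratio = (0.73069 + 0.05) / (0.09501 + 0.05) = 0.78069 / 0.14501 ≈ 5.3835
Ratio ≈ 5.38:1


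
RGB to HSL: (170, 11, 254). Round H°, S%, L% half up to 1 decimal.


Normalize: R'=170/255≈0.6667, G'=11/255≈0.0431, B'=254/255≈0.9961
Max=254/255, Min=11/255, Δ=Max-Min=243/255
L = (Max+Min)/2 = (254+11)/510 = 265/510 = 0.51960… → L = 52.0%
L > 0.5 → S = Δ/(2-Max-Min) = 243/(510-254-11) = 243/245 = 0.99183… → S = 99.2%
(the 1/255 factors cancel in S and H, so raw channel differences can be used)
Max is B' → H = 60 × ((R-G)/Δ + 4) = 60 × ((170-11)/243 + 4)
  159/243 + 4 = 0.6543… + 4 = 4.6543…
  H = 60 × 4.6543… = 279.259…° → H = 279.3°
= HSL(279.3°, 99.2%, 52.0%)


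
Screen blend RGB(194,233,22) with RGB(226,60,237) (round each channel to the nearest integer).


Screen: C = 255 - (255-A)×(255-B)/255, rounded to nearest integer
R: 255 - (255-194)×(255-226)/255 = 255 - 1769/255 ≈ 255 - 6.937 = 248.063 → 248
G: 255 - (255-233)×(255-60)/255 = 255 - 4290/255 ≈ 255 - 16.824 = 238.176 → 238
B: 255 - (255-22)×(255-237)/255 = 255 - 4194/255 ≈ 255 - 16.447 = 238.553 → 239
= RGB(248, 238, 239)


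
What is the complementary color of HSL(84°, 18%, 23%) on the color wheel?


Complement = opposite side of color wheel = hue + 180°
H' = (84 + 180) mod 360 = 264°
S and L unchanged.
= HSL(264°, 18%, 23%)


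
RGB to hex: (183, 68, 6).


R = 183 → B7 (hex)
G = 68 → 44 (hex)
B = 6 → 06 (hex)
Hex = #B74406


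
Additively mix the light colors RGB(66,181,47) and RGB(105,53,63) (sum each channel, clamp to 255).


Additive: each channel = min(255, C₁+C₂)
R: 66+105 = 171 → 171
G: 181+53 = 234 → 234
B: 47+63 = 110 → 110
= RGB(171, 234, 110)


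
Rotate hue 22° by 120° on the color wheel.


New hue = (H + rotation) mod 360
New hue = (22 + 120) mod 360
= 142 mod 360
= 142°


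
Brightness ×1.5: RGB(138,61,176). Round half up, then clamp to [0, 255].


Multiply each channel by 1.5, round half up, clamp to [0, 255]
R: 138×1.5 = 207
G: 61×1.5 = 91.5 → round → 92
B: 176×1.5 = 264 → clamp → 255
= RGB(207, 92, 255)


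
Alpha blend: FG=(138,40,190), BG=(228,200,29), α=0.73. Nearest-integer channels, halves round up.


C = α×F + (1-α)×B, with 1-α = 0.27
R: 0.73×138 + 0.27×228 = 100.74 + 61.56 = 162.30 → 162
G: 0.73×40 + 0.27×200 = 29.20 + 54.00 = 83.20 → 83
B: 0.73×190 + 0.27×29 = 138.70 + 7.83 = 146.53 → 147
= RGB(162, 83, 147)


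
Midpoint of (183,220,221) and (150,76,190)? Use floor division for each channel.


Midpoint: each channel = ⌊(C₁+C₂)/2⌋
R: ⌊(183+150)/2⌋ = 166
G: ⌊(220+76)/2⌋ = 148
B: ⌊(221+190)/2⌋ = 205
= RGB(166, 148, 205)


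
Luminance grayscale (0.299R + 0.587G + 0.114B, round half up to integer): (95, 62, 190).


Gray = 0.299×R + 0.587×G + 0.114×B
Gray = 0.299×95 + 0.587×62 + 0.114×190
Gray = 28.405 + 36.394 + 21.660
Gray = 86.459 → round half up → 86
Gray = 86


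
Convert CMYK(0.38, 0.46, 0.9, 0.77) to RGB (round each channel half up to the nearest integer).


R = 255 × (1-C) × (1-K) = 255 × 0.62 × 0.23 = 36.363 → 36
G = 255 × (1-M) × (1-K) = 255 × 0.54 × 0.23 = 31.671 → 32
B = 255 × (1-Y) × (1-K) = 255 × 0.10 × 0.23 = 5.865 → 6
= RGB(36, 32, 6)


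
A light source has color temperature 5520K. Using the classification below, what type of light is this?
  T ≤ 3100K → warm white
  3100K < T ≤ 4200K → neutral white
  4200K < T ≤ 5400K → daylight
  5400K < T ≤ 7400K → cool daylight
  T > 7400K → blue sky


Temperature: 5520K
5400K < 5520K ≤ 7400K → cool daylight
Classification: cool daylight


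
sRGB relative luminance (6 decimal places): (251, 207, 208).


Linearize each channel (sRGB transfer function): c = v/255; c_lin = c/12.92 if c ≤ 0.04045, else ((c+0.055)/1.055)^2.4
  R: 251/255 ≈ 0.984314 > 0.04045 → ((0.984314+0.055)/1.055)^2.4 ≈ 0.964686
  G: 207/255 ≈ 0.811765 > 0.04045 → ((0.811765+0.055)/1.055)^2.4 ≈ 0.623960
  B: 208/255 ≈ 0.815686 > 0.04045 → ((0.815686+0.055)/1.055)^2.4 ≈ 0.630757
R_lin = 0.964686, G_lin = 0.623960, B_lin = 0.630757
L = 0.2126×R + 0.7152×G + 0.0722×B
L = 0.2126×0.964686 + 0.7152×0.623960 + 0.0722×0.630757
L ≈ 0.696889


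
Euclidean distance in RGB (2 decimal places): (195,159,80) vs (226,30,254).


d = √[(R₁-R₂)² + (G₁-G₂)² + (B₁-B₂)²]
d = √[(195-226)² + (159-30)² + (80-254)²]
d = √[961 + 16641 + 30276]
d = √47878
d ≈ 218.81


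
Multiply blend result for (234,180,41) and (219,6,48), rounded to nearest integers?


Multiply: C = A×B/255, rounded to nearest integer
R: 234×219/255 = 51246/255 ≈ 200.965 → 201
G: 180×6/255 = 1080/255 ≈ 4.235 → 4
B: 41×48/255 = 1968/255 ≈ 7.718 → 8
= RGB(201, 4, 8)


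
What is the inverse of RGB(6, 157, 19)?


Invert: (255-R, 255-G, 255-B)
R: 255-6 = 249
G: 255-157 = 98
B: 255-19 = 236
= RGB(249, 98, 236)


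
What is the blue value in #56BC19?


Color: #56BC19
R = 56 = 86
G = BC = 188
B = 19 = 25
Blue = 25


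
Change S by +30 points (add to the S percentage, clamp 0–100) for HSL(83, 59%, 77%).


Original S = 59%
Adjustment = +30 percentage points
New S = 59 + (30) = 89
Clamp to [0, 100] → 89
= HSL(83°, 89%, 77%)


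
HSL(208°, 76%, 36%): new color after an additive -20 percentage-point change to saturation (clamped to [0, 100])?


Original S = 76%
Adjustment = -20 percentage points
New S = 76 + (-20) = 56
Clamp to [0, 100] → 56
= HSL(208°, 56%, 36%)


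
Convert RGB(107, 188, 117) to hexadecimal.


R = 107 → 6B (hex)
G = 188 → BC (hex)
B = 117 → 75 (hex)
Hex = #6BBC75


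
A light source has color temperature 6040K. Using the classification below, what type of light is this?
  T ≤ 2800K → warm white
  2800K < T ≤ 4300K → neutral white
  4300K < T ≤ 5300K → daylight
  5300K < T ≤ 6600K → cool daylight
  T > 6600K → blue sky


Temperature: 6040K
5300K < 6040K ≤ 6600K → cool daylight
Classification: cool daylight


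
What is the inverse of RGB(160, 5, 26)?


Invert: (255-R, 255-G, 255-B)
R: 255-160 = 95
G: 255-5 = 250
B: 255-26 = 229
= RGB(95, 250, 229)


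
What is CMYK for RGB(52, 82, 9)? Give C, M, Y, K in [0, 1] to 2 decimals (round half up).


R'=52/255≈0.2039, G'=82/255≈0.3216, B'=9/255≈0.0353
K = 1 - max(R',G',B') = 1 - 82/255 = 173/255 = 0.67843… → 0.68
(1-R'-K)/(1-K) simplifies to (max-R)/max with max = 82:
C = (82-52)/82 = 30/82 = 0.36585… → 0.37
M = (82-82)/82 = 0/82 = 0 → 0.00
Y = (82-9)/82 = 73/82 = 0.89024… → 0.89
= CMYK(0.37, 0.00, 0.89, 0.68)


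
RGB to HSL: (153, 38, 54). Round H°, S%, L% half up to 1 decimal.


Normalize: R'=153/255≈0.6000, G'=38/255≈0.1490, B'=54/255≈0.2118
Max=153/255, Min=38/255, Δ=Max-Min=115/255
L = (Max+Min)/2 = (153+38)/510 = 191/510 = 0.37450… → L = 37.5%
L ≤ 0.5 → S = Δ/(Max+Min) = 115/(153+38) = 115/191 = 0.60209… → S = 60.2%
(the 1/255 factors cancel in S and H, so raw channel differences can be used)
Max is R' → H = 60 × (((G-B)/Δ) mod 6) = 60 × (((38-54)/115) mod 6)
  (-16)/115 = -0.1391…; negative, so add 6 → 5.8608…
  H = 60 × 5.8608… = 351.652…° → H = 351.7°
= HSL(351.7°, 60.2%, 37.5%)


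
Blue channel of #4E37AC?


Color: #4E37AC
R = 4E = 78
G = 37 = 55
B = AC = 172
Blue = 172


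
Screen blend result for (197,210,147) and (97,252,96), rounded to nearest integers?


Screen: C = 255 - (255-A)×(255-B)/255, rounded to nearest integer
R: 255 - (255-197)×(255-97)/255 = 255 - 9164/255 ≈ 255 - 35.937 = 219.063 → 219
G: 255 - (255-210)×(255-252)/255 = 255 - 135/255 ≈ 255 - 0.529 = 254.471 → 254
B: 255 - (255-147)×(255-96)/255 = 255 - 17172/255 ≈ 255 - 67.341 = 187.659 → 188
= RGB(219, 254, 188)


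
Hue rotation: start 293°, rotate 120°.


New hue = (H + rotation) mod 360
New hue = (293 + 120) mod 360
= 413 mod 360
= 53°


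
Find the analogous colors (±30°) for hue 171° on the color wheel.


Base hue: 171°
Left analog: (171 - 30) mod 360 = 141°
Right analog: (171 + 30) mod 360 = 201°
Analogous hues = 141° and 201°


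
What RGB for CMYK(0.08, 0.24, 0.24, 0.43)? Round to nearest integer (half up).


R = 255 × (1-C) × (1-K) = 255 × 0.92 × 0.57 = 133.722 → 134
G = 255 × (1-M) × (1-K) = 255 × 0.76 × 0.57 = 110.466 → 110
B = 255 × (1-Y) × (1-K) = 255 × 0.76 × 0.57 = 110.466 → 110
= RGB(134, 110, 110)


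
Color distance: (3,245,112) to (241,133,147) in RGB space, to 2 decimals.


d = √[(R₁-R₂)² + (G₁-G₂)² + (B₁-B₂)²]
d = √[(3-241)² + (245-133)² + (112-147)²]
d = √[56644 + 12544 + 1225]
d = √70413
d ≈ 265.35


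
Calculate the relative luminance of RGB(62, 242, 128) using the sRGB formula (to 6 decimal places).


Linearize each channel (sRGB transfer function): c = v/255; c_lin = c/12.92 if c ≤ 0.04045, else ((c+0.055)/1.055)^2.4
  R: 62/255 ≈ 0.243137 > 0.04045 → ((0.243137+0.055)/1.055)^2.4 ≈ 0.048172
  G: 242/255 ≈ 0.949020 > 0.04045 → ((0.949020+0.055)/1.055)^2.4 ≈ 0.887923
  B: 128/255 ≈ 0.501961 > 0.04045 → ((0.501961+0.055)/1.055)^2.4 ≈ 0.215861
R_lin = 0.048172, G_lin = 0.887923, B_lin = 0.215861
L = 0.2126×R + 0.7152×G + 0.0722×B
L = 0.2126×0.048172 + 0.7152×0.887923 + 0.0722×0.215861
L ≈ 0.660869


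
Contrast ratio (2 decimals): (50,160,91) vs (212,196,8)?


Linearize each sRGB channel c=v/255: c/12.92 if c ≤ 0.04045 else ((c+0.055)/1.055)^2.4
L = 0.2126×R_lin + 0.7152×G_lin + 0.0722×B_lin
Color 1 (50,160,91):
  R=50: 50/255≈0.1961 > 0.04045 → ((0.1961+0.055)/1.055)^2.4 ≈ 0.03190
  G=160: 160/255≈0.6275 > 0.04045 → ((0.6275+0.055)/1.055)^2.4 ≈ 0.35153
  B=91: 91/255≈0.3569 > 0.04045 → ((0.3569+0.055)/1.055)^2.4 ≈ 0.10462
  L1 = 0.2126×0.03190 + 0.7152×0.35153 + 0.0722×0.10462 ≈ 0.26575
Color 2 (212,196,8):
  R=212: 212/255≈0.8314 > 0.04045 → ((0.8314+0.055)/1.055)^2.4 ≈ 0.65837
  G=196: 196/255≈0.7686 > 0.04045 → ((0.7686+0.055)/1.055)^2.4 ≈ 0.55201
  B=8: 8/255≈0.0314 ≤ 0.04045 → 0.0314/12.92 ≈ 0.00243
  L2 = 0.2126×0.65837 + 0.7152×0.55201 + 0.0722×0.00243 ≈ 0.53494
Lighter = 0.53494, Darker = 0.26575
Ratio = (L_lighter + 0.05) / (L_darker + 0.05)
Ratio = (0.53494 + 0.05) / (0.26575 + 0.05) = 0.58494 / 0.31575 ≈ 1.8526
Ratio ≈ 1.85:1


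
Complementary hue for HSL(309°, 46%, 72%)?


Complement = opposite side of color wheel = hue + 180°
H' = (309 + 180) mod 360 = 129°
S and L unchanged.
= HSL(129°, 46%, 72%)


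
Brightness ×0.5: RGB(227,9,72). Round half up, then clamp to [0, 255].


Multiply each channel by 0.5, round half up, clamp to [0, 255]
R: 227×0.5 = 113.5 → round → 114
G: 9×0.5 = 4.5 → round → 5
B: 72×0.5 = 36
= RGB(114, 5, 36)


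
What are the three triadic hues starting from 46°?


Triadic: equally spaced at 120° intervals
H1 = 46°
H2 = (46 + 120) mod 360 = 166°
H3 = (46 + 240) mod 360 = 286°
Triadic = 46°, 166°, 286°


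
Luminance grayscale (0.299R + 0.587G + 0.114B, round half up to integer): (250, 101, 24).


Gray = 0.299×R + 0.587×G + 0.114×B
Gray = 0.299×250 + 0.587×101 + 0.114×24
Gray = 74.750 + 59.287 + 2.736
Gray = 136.773 → round half up → 137
Gray = 137


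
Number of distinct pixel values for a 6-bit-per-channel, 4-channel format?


Total bits = 6 bits/channel × 4 channels = 24 bits
Distinct pixel values = 2^24
= 16,777,216 pixel values


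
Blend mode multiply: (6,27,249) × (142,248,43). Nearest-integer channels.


Multiply: C = A×B/255, rounded to nearest integer
R: 6×142/255 = 852/255 ≈ 3.341 → 3
G: 27×248/255 = 6696/255 ≈ 26.259 → 26
B: 249×43/255 = 10707/255 ≈ 41.988 → 42
= RGB(3, 26, 42)


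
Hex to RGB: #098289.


09 → 9 (R)
82 → 130 (G)
89 → 137 (B)
= RGB(9, 130, 137)


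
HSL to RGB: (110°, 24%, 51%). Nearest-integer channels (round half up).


H=110°, S=0.24, L=0.51
C = (1-|2L-1|)×S = (1-|0.02|)×0.24 = 0.2352
H' = H/60 = 110/60 ≈ 1.8333; X = C×(1-|H' mod 2 - 1|) = 0.0392
m = L - C/2 = 0.51 - 0.1176 = 0.3924
Sector ⌊H'⌋ = 1 → (R',G',B') = (0.0392, 0.2352, 0.0)
RGB = ((R'+m)×255, (G'+m)×255, (B'+m)×255) = (110.058, 160.038, 100.062)
Round half up → RGB(110, 160, 100)


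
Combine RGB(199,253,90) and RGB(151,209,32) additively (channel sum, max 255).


Additive: each channel = min(255, C₁+C₂)
R: 199+151 = 350 → 255
G: 253+209 = 462 → 255
B: 90+32 = 122 → 122
= RGB(255, 255, 122)


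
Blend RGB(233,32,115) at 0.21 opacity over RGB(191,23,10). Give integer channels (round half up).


C = α×F + (1-α)×B, with 1-α = 0.79
R: 0.21×233 + 0.79×191 = 48.93 + 150.89 = 199.82 → 200
G: 0.21×32 + 0.79×23 = 6.72 + 18.17 = 24.89 → 25
B: 0.21×115 + 0.79×10 = 24.15 + 7.90 = 32.05 → 32
= RGB(200, 25, 32)


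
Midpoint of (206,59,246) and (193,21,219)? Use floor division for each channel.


Midpoint: each channel = ⌊(C₁+C₂)/2⌋
R: ⌊(206+193)/2⌋ = 199
G: ⌊(59+21)/2⌋ = 40
B: ⌊(246+219)/2⌋ = 232
= RGB(199, 40, 232)


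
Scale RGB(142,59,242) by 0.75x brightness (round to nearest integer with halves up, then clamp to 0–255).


Multiply each channel by 0.75, round half up, clamp to [0, 255]
R: 142×0.75 = 106.5 → round → 107
G: 59×0.75 = 44.25 → round → 44
B: 242×0.75 = 181.5 → round → 182
= RGB(107, 44, 182)


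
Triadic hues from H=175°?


Triadic: equally spaced at 120° intervals
H1 = 175°
H2 = (175 + 120) mod 360 = 295°
H3 = (175 + 240) mod 360 = 55°
Triadic = 175°, 295°, 55°


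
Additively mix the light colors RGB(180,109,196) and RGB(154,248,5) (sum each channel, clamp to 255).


Additive: each channel = min(255, C₁+C₂)
R: 180+154 = 334 → 255
G: 109+248 = 357 → 255
B: 196+5 = 201 → 201
= RGB(255, 255, 201)


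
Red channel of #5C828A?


Color: #5C828A
R = 5C = 92
G = 82 = 130
B = 8A = 138
Red = 92


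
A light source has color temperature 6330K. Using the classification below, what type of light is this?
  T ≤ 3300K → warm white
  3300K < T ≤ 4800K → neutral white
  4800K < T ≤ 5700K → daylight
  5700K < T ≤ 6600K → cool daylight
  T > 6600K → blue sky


Temperature: 6330K
5700K < 6330K ≤ 6600K → cool daylight
Classification: cool daylight


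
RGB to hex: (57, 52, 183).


R = 57 → 39 (hex)
G = 52 → 34 (hex)
B = 183 → B7 (hex)
Hex = #3934B7


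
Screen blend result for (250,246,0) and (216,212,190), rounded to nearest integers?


Screen: C = 255 - (255-A)×(255-B)/255, rounded to nearest integer
R: 255 - (255-250)×(255-216)/255 = 255 - 195/255 ≈ 255 - 0.765 = 254.235 → 254
G: 255 - (255-246)×(255-212)/255 = 255 - 387/255 ≈ 255 - 1.518 = 253.482 → 253
B: 255 - (255-0)×(255-190)/255 = 255 - 16575/255 ≈ 255 - 65.000 = 190.000 → 190
= RGB(254, 253, 190)


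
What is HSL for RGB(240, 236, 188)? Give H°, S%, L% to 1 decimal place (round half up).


Normalize: R'=240/255≈0.9412, G'=236/255≈0.9255, B'=188/255≈0.7373
Max=240/255, Min=188/255, Δ=Max-Min=52/255
L = (Max+Min)/2 = (240+188)/510 = 428/510 = 0.83921… → L = 83.9%
L > 0.5 → S = Δ/(2-Max-Min) = 52/(510-240-188) = 52/82 = 0.63414… → S = 63.4%
(the 1/255 factors cancel in S and H, so raw channel differences can be used)
Max is R' → H = 60 × (((G-B)/Δ) mod 6) = 60 × (((236-188)/52) mod 6)
  48/52 = 0.9230…
  H = 60 × 0.9230… = 55.384…° → H = 55.4°
= HSL(55.4°, 63.4%, 83.9%)


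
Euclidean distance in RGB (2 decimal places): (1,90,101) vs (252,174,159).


d = √[(R₁-R₂)² + (G₁-G₂)² + (B₁-B₂)²]
d = √[(1-252)² + (90-174)² + (101-159)²]
d = √[63001 + 7056 + 3364]
d = √73421
d ≈ 270.96


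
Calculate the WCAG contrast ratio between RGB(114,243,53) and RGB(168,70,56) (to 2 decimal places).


Linearize each sRGB channel c=v/255: c/12.92 if c ≤ 0.04045 else ((c+0.055)/1.055)^2.4
L = 0.2126×R_lin + 0.7152×G_lin + 0.0722×B_lin
Color 1 (114,243,53):
  R=114: 114/255≈0.4471 > 0.04045 → ((0.4471+0.055)/1.055)^2.4 ≈ 0.16827
  G=243: 243/255≈0.9529 > 0.04045 → ((0.9529+0.055)/1.055)^2.4 ≈ 0.89627
  B=53: 53/255≈0.2078 > 0.04045 → ((0.2078+0.055)/1.055)^2.4 ≈ 0.03560
  L1 = 0.2126×0.16827 + 0.7152×0.89627 + 0.0722×0.03560 ≈ 0.67936
Color 2 (168,70,56):
  R=168: 168/255≈0.6588 > 0.04045 → ((0.6588+0.055)/1.055)^2.4 ≈ 0.39157
  G=70: 70/255≈0.2745 > 0.04045 → ((0.2745+0.055)/1.055)^2.4 ≈ 0.06125
  B=56: 56/255≈0.2196 > 0.04045 → ((0.2196+0.055)/1.055)^2.4 ≈ 0.03955
  L2 = 0.2126×0.39157 + 0.7152×0.06125 + 0.0722×0.03955 ≈ 0.12991
Lighter = 0.67936, Darker = 0.12991
Ratio = (L_lighter + 0.05) / (L_darker + 0.05)
Ratio = (0.67936 + 0.05) / (0.12991 + 0.05) = 0.72936 / 0.17991 ≈ 4.0541
Ratio ≈ 4.05:1


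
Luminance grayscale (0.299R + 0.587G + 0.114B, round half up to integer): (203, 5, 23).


Gray = 0.299×R + 0.587×G + 0.114×B
Gray = 0.299×203 + 0.587×5 + 0.114×23
Gray = 60.697 + 2.935 + 2.622
Gray = 66.254 → round half up → 66
Gray = 66


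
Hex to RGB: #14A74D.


14 → 20 (R)
A7 → 167 (G)
4D → 77 (B)
= RGB(20, 167, 77)


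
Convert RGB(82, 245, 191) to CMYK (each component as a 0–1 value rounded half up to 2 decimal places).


R'=82/255≈0.3216, G'=245/255≈0.9608, B'=191/255≈0.7490
K = 1 - max(R',G',B') = 1 - 245/255 = 10/255 = 0.03921… → 0.04
(1-R'-K)/(1-K) simplifies to (max-R)/max with max = 245:
C = (245-82)/245 = 163/245 = 0.66530… → 0.67
M = (245-245)/245 = 0/245 = 0 → 0.00
Y = (245-191)/245 = 54/245 = 0.22040… → 0.22
= CMYK(0.67, 0.00, 0.22, 0.04)


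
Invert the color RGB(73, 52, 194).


Invert: (255-R, 255-G, 255-B)
R: 255-73 = 182
G: 255-52 = 203
B: 255-194 = 61
= RGB(182, 203, 61)


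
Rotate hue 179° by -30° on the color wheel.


New hue = (H + rotation) mod 360
New hue = (179 -30) mod 360
= 149 mod 360
= 149°


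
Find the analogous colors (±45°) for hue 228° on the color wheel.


Base hue: 228°
Left analog: (228 - 45) mod 360 = 183°
Right analog: (228 + 45) mod 360 = 273°
Analogous hues = 183° and 273°


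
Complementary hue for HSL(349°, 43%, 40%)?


Complement = opposite side of color wheel = hue + 180°
H' = (349 + 180) mod 360 = 169°
S and L unchanged.
= HSL(169°, 43%, 40%)


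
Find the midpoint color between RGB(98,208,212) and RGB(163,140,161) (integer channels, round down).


Midpoint: each channel = ⌊(C₁+C₂)/2⌋
R: ⌊(98+163)/2⌋ = 130
G: ⌊(208+140)/2⌋ = 174
B: ⌊(212+161)/2⌋ = 186
= RGB(130, 174, 186)


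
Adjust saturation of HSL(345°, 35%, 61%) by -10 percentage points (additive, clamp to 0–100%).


Original S = 35%
Adjustment = -10 percentage points
New S = 35 + (-10) = 25
Clamp to [0, 100] → 25
= HSL(345°, 25%, 61%)


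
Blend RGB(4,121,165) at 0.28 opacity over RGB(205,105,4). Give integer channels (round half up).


C = α×F + (1-α)×B, with 1-α = 0.72
R: 0.28×4 + 0.72×205 = 1.12 + 147.60 = 148.72 → 149
G: 0.28×121 + 0.72×105 = 33.88 + 75.60 = 109.48 → 109
B: 0.28×165 + 0.72×4 = 46.20 + 2.88 = 49.08 → 49
= RGB(149, 109, 49)


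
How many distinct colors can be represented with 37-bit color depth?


Colors = 2^bits = 2^37
= 137,438,953,472 colors


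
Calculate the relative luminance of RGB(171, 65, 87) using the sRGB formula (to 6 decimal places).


Linearize each channel (sRGB transfer function): c = v/255; c_lin = c/12.92 if c ≤ 0.04045, else ((c+0.055)/1.055)^2.4
  R: 171/255 ≈ 0.670588 > 0.04045 → ((0.670588+0.055)/1.055)^2.4 ≈ 0.407240
  G: 65/255 ≈ 0.254902 > 0.04045 → ((0.254902+0.055)/1.055)^2.4 ≈ 0.052861
  B: 87/255 ≈ 0.341176 > 0.04045 → ((0.341176+0.055)/1.055)^2.4 ≈ 0.095307
R_lin = 0.407240, G_lin = 0.052861, B_lin = 0.095307
L = 0.2126×R + 0.7152×G + 0.0722×B
L = 0.2126×0.407240 + 0.7152×0.052861 + 0.0722×0.095307
L ≈ 0.131266


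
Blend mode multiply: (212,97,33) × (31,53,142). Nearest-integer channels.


Multiply: C = A×B/255, rounded to nearest integer
R: 212×31/255 = 6572/255 ≈ 25.773 → 26
G: 97×53/255 = 5141/255 ≈ 20.161 → 20
B: 33×142/255 = 4686/255 ≈ 18.376 → 18
= RGB(26, 20, 18)


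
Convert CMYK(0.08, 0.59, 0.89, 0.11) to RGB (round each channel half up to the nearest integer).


R = 255 × (1-C) × (1-K) = 255 × 0.92 × 0.89 = 208.794 → 209
G = 255 × (1-M) × (1-K) = 255 × 0.41 × 0.89 = 93.0495 → 93
B = 255 × (1-Y) × (1-K) = 255 × 0.11 × 0.89 = 24.9645 → 25
= RGB(209, 93, 25)


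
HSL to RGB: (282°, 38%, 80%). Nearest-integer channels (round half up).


H=282°, S=0.38, L=0.80
C = (1-|2L-1|)×S = (1-|0.60|)×0.38 = 0.152
H' = H/60 = 282/60 ≈ 4.7000; X = C×(1-|H' mod 2 - 1|) = 0.1064
m = L - C/2 = 0.80 - 0.076 = 0.724
Sector ⌊H'⌋ = 4 → (R',G',B') = (0.1064, 0.0, 0.152)
RGB = ((R'+m)×255, (G'+m)×255, (B'+m)×255) = (211.752, 184.62, 223.38)
Round half up → RGB(212, 185, 223)


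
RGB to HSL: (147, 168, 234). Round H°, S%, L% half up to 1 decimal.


Normalize: R'=147/255≈0.5765, G'=168/255≈0.6588, B'=234/255≈0.9176
Max=234/255, Min=147/255, Δ=Max-Min=87/255
L = (Max+Min)/2 = (234+147)/510 = 381/510 = 0.74705… → L = 74.7%
L > 0.5 → S = Δ/(2-Max-Min) = 87/(510-234-147) = 87/129 = 0.67441… → S = 67.4%
(the 1/255 factors cancel in S and H, so raw channel differences can be used)
Max is B' → H = 60 × ((R-G)/Δ + 4) = 60 × ((147-168)/87 + 4)
  -21/87 + 4 = -0.2413… + 4 = 3.7586…
  H = 60 × 3.7586… = 225.517…° → H = 225.5°
= HSL(225.5°, 67.4%, 74.7%)


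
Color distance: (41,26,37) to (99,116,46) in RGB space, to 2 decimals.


d = √[(R₁-R₂)² + (G₁-G₂)² + (B₁-B₂)²]
d = √[(41-99)² + (26-116)² + (37-46)²]
d = √[3364 + 8100 + 81]
d = √11545
d ≈ 107.45


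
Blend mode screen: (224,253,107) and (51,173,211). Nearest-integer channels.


Screen: C = 255 - (255-A)×(255-B)/255, rounded to nearest integer
R: 255 - (255-224)×(255-51)/255 = 255 - 6324/255 ≈ 255 - 24.800 = 230.200 → 230
G: 255 - (255-253)×(255-173)/255 = 255 - 164/255 ≈ 255 - 0.643 = 254.357 → 254
B: 255 - (255-107)×(255-211)/255 = 255 - 6512/255 ≈ 255 - 25.537 = 229.463 → 229
= RGB(230, 254, 229)


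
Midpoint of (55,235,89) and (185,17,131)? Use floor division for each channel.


Midpoint: each channel = ⌊(C₁+C₂)/2⌋
R: ⌊(55+185)/2⌋ = 120
G: ⌊(235+17)/2⌋ = 126
B: ⌊(89+131)/2⌋ = 110
= RGB(120, 126, 110)
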